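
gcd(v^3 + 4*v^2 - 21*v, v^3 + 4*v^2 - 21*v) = v^3 + 4*v^2 - 21*v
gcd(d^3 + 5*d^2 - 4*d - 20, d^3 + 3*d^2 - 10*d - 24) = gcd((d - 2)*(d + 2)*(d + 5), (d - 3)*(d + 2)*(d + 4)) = d + 2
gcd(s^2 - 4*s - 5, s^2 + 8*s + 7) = s + 1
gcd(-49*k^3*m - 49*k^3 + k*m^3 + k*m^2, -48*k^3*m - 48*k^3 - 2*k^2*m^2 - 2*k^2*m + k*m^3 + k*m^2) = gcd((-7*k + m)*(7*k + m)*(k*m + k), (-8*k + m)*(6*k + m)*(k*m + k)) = k*m + k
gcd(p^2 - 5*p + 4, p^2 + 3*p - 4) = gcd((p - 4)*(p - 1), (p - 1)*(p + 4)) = p - 1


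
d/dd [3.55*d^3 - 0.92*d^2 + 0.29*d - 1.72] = 10.65*d^2 - 1.84*d + 0.29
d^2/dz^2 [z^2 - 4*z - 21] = 2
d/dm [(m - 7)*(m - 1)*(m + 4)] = 3*m^2 - 8*m - 25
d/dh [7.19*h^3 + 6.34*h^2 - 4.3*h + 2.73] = 21.57*h^2 + 12.68*h - 4.3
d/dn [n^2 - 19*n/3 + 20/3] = 2*n - 19/3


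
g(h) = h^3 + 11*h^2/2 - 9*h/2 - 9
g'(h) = 3*h^2 + 11*h - 9/2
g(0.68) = -9.20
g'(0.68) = 4.37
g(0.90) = -7.87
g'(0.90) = 7.83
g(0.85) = -8.24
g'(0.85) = 7.02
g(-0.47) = -5.77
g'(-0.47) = -9.01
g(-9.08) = -263.30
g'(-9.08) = 142.96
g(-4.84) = 28.24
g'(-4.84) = 12.54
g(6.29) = 429.16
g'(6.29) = 183.38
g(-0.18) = -8.02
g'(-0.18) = -6.38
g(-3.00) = 27.00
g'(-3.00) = -10.50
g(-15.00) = -2079.00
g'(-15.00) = 505.50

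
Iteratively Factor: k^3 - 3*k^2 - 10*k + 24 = (k - 2)*(k^2 - k - 12) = (k - 2)*(k + 3)*(k - 4)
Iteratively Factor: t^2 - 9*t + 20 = (t - 5)*(t - 4)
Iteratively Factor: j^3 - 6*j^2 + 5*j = (j - 5)*(j^2 - j) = (j - 5)*(j - 1)*(j)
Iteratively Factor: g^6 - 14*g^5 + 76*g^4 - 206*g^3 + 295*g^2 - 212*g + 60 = (g - 1)*(g^5 - 13*g^4 + 63*g^3 - 143*g^2 + 152*g - 60) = (g - 2)*(g - 1)*(g^4 - 11*g^3 + 41*g^2 - 61*g + 30) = (g - 2)^2*(g - 1)*(g^3 - 9*g^2 + 23*g - 15) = (g - 5)*(g - 2)^2*(g - 1)*(g^2 - 4*g + 3) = (g - 5)*(g - 3)*(g - 2)^2*(g - 1)*(g - 1)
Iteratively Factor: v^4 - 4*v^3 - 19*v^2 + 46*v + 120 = (v + 3)*(v^3 - 7*v^2 + 2*v + 40) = (v - 5)*(v + 3)*(v^2 - 2*v - 8) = (v - 5)*(v - 4)*(v + 3)*(v + 2)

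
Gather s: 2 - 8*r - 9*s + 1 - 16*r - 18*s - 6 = -24*r - 27*s - 3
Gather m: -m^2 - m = -m^2 - m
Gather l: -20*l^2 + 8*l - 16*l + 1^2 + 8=-20*l^2 - 8*l + 9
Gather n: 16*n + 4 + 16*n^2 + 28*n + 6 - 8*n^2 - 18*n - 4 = 8*n^2 + 26*n + 6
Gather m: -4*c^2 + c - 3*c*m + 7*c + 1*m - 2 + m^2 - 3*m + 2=-4*c^2 + 8*c + m^2 + m*(-3*c - 2)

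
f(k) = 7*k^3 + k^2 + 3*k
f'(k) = 21*k^2 + 2*k + 3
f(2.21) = 87.07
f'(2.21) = 109.99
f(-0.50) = -2.12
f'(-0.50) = 7.25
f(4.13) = 522.56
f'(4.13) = 369.45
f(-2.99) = -187.15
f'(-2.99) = 184.76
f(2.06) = 71.62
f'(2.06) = 96.24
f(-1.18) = -13.65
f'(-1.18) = 29.88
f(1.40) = 25.37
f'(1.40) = 46.96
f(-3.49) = -295.85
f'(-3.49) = 251.80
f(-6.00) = -1494.00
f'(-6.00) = 747.00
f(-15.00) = -23445.00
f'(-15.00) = 4698.00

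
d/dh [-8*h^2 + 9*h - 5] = 9 - 16*h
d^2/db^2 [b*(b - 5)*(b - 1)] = 6*b - 12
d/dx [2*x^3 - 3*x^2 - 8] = 6*x*(x - 1)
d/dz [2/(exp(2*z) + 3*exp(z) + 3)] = (-4*exp(z) - 6)*exp(z)/(exp(2*z) + 3*exp(z) + 3)^2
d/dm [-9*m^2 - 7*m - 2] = -18*m - 7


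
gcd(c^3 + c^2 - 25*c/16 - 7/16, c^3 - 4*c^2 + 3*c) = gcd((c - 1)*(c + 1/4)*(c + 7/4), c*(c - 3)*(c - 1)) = c - 1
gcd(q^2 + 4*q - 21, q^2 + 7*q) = q + 7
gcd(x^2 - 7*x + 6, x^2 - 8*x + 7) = x - 1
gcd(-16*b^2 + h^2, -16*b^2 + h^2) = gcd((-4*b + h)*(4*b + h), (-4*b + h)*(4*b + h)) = 16*b^2 - h^2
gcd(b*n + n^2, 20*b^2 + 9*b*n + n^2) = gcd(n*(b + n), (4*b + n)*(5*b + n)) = 1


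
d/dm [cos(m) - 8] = -sin(m)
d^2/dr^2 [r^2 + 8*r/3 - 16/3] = 2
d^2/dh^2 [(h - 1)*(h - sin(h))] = (h - 1)*sin(h) - 2*cos(h) + 2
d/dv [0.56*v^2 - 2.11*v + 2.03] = 1.12*v - 2.11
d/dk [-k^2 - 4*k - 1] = -2*k - 4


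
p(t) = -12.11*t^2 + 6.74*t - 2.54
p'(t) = 6.74 - 24.22*t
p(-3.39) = -164.56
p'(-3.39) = 88.85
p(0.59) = -2.78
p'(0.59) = -7.55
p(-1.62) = -45.24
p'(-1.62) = 45.98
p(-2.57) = -99.85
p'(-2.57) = 68.99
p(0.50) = -2.20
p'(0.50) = -5.37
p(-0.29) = -5.51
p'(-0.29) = 13.76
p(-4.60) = -289.79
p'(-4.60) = 118.15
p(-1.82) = -54.92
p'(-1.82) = 50.82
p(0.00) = -2.54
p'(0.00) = 6.74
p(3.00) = -91.31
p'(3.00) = -65.92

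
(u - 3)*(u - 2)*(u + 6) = u^3 + u^2 - 24*u + 36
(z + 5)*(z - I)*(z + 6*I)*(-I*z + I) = -I*z^4 + 5*z^3 - 4*I*z^3 + 20*z^2 - I*z^2 - 25*z - 24*I*z + 30*I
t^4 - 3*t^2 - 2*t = t*(t - 2)*(t + 1)^2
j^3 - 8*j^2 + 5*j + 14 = (j - 7)*(j - 2)*(j + 1)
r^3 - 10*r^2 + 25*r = r*(r - 5)^2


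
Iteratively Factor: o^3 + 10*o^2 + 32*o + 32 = (o + 4)*(o^2 + 6*o + 8) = (o + 4)^2*(o + 2)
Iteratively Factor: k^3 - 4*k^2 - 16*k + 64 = (k - 4)*(k^2 - 16) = (k - 4)*(k + 4)*(k - 4)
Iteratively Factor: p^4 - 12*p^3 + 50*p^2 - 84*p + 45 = (p - 1)*(p^3 - 11*p^2 + 39*p - 45) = (p - 5)*(p - 1)*(p^2 - 6*p + 9) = (p - 5)*(p - 3)*(p - 1)*(p - 3)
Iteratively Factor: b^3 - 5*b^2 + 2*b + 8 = (b - 4)*(b^2 - b - 2) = (b - 4)*(b - 2)*(b + 1)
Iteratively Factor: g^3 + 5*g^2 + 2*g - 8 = (g - 1)*(g^2 + 6*g + 8) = (g - 1)*(g + 2)*(g + 4)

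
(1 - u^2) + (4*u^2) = 3*u^2 + 1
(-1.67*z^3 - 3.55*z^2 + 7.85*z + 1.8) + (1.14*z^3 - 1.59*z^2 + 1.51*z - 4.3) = -0.53*z^3 - 5.14*z^2 + 9.36*z - 2.5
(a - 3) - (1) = a - 4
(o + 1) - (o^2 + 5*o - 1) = -o^2 - 4*o + 2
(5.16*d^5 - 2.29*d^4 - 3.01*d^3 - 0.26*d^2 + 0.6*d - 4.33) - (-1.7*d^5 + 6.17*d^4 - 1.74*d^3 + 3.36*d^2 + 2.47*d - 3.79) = 6.86*d^5 - 8.46*d^4 - 1.27*d^3 - 3.62*d^2 - 1.87*d - 0.54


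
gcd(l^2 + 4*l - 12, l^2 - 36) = l + 6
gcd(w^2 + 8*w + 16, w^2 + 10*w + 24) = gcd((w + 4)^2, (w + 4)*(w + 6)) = w + 4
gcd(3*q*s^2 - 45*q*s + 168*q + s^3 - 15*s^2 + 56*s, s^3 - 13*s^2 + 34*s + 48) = s - 8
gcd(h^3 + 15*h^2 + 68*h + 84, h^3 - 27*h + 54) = h + 6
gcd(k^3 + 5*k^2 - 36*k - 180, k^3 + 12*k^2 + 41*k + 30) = k^2 + 11*k + 30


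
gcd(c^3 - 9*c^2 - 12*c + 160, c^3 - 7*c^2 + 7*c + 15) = c - 5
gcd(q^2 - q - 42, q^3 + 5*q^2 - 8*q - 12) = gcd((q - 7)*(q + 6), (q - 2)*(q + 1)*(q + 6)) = q + 6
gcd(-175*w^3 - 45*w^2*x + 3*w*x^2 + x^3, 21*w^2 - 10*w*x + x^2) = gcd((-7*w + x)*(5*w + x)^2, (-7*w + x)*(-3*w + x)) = -7*w + x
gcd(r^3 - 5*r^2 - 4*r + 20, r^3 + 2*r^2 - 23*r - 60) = r - 5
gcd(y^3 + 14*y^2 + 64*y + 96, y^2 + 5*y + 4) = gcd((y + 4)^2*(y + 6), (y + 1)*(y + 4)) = y + 4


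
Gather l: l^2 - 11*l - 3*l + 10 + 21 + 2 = l^2 - 14*l + 33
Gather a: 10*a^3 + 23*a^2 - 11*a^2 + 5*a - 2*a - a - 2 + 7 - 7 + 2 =10*a^3 + 12*a^2 + 2*a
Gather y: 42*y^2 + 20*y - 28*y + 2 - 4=42*y^2 - 8*y - 2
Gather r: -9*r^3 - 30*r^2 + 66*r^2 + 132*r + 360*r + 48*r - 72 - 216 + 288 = -9*r^3 + 36*r^2 + 540*r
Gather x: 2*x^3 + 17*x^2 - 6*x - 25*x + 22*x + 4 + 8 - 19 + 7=2*x^3 + 17*x^2 - 9*x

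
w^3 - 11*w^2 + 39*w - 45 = (w - 5)*(w - 3)^2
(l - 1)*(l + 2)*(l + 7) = l^3 + 8*l^2 + 5*l - 14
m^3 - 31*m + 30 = (m - 5)*(m - 1)*(m + 6)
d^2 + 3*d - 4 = (d - 1)*(d + 4)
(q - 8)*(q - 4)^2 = q^3 - 16*q^2 + 80*q - 128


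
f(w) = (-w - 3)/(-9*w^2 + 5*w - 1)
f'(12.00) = 0.00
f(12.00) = 0.01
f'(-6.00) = 0.00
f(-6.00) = -0.00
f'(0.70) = -7.18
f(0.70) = 1.94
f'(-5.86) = 0.00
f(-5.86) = -0.01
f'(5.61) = -0.01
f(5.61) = 0.03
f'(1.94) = -0.19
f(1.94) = 0.20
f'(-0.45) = 1.50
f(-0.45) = 0.50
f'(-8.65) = -0.00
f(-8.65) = -0.01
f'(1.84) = -0.23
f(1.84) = 0.22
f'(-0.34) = 2.38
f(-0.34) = 0.71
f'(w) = (-w - 3)*(18*w - 5)/(-9*w^2 + 5*w - 1)^2 - 1/(-9*w^2 + 5*w - 1)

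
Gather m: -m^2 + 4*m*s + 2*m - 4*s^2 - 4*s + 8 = -m^2 + m*(4*s + 2) - 4*s^2 - 4*s + 8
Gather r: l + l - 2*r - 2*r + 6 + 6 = 2*l - 4*r + 12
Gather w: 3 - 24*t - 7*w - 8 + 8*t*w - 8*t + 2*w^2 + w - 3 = -32*t + 2*w^2 + w*(8*t - 6) - 8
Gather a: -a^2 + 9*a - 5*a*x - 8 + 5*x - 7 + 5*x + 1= -a^2 + a*(9 - 5*x) + 10*x - 14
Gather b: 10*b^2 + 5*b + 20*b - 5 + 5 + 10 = 10*b^2 + 25*b + 10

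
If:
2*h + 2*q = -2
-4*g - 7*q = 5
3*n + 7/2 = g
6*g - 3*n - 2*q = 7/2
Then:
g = -10/43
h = -18/43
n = -107/86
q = -25/43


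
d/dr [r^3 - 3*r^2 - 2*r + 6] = 3*r^2 - 6*r - 2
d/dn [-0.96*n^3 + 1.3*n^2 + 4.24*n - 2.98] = -2.88*n^2 + 2.6*n + 4.24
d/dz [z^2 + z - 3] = 2*z + 1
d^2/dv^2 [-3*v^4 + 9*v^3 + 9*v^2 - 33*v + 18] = -36*v^2 + 54*v + 18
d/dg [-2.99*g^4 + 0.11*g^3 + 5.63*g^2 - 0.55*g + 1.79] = -11.96*g^3 + 0.33*g^2 + 11.26*g - 0.55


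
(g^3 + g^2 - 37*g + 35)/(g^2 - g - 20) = (g^2 + 6*g - 7)/(g + 4)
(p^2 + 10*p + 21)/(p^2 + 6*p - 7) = (p + 3)/(p - 1)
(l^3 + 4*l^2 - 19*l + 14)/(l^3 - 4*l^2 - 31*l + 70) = (l^2 + 6*l - 7)/(l^2 - 2*l - 35)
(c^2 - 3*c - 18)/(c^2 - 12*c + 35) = (c^2 - 3*c - 18)/(c^2 - 12*c + 35)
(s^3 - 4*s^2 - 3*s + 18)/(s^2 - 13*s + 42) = (s^3 - 4*s^2 - 3*s + 18)/(s^2 - 13*s + 42)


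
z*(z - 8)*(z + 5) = z^3 - 3*z^2 - 40*z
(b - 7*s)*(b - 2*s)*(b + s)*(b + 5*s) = b^4 - 3*b^3*s - 35*b^2*s^2 + 39*b*s^3 + 70*s^4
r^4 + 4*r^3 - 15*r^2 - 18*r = r*(r - 3)*(r + 1)*(r + 6)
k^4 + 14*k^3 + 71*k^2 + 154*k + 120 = (k + 2)*(k + 3)*(k + 4)*(k + 5)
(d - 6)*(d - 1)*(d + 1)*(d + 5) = d^4 - d^3 - 31*d^2 + d + 30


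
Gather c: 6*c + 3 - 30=6*c - 27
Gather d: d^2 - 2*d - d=d^2 - 3*d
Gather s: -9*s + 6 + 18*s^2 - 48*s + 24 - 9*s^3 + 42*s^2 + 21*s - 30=-9*s^3 + 60*s^2 - 36*s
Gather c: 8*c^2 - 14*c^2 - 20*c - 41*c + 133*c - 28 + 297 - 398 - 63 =-6*c^2 + 72*c - 192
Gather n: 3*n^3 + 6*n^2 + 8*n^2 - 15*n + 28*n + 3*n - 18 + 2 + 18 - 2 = 3*n^3 + 14*n^2 + 16*n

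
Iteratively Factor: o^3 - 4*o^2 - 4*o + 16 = (o + 2)*(o^2 - 6*o + 8) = (o - 4)*(o + 2)*(o - 2)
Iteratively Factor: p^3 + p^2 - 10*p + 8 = (p + 4)*(p^2 - 3*p + 2) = (p - 1)*(p + 4)*(p - 2)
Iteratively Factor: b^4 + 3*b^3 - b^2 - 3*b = (b + 1)*(b^3 + 2*b^2 - 3*b) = (b + 1)*(b + 3)*(b^2 - b) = (b - 1)*(b + 1)*(b + 3)*(b)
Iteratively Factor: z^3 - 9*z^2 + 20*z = (z - 5)*(z^2 - 4*z) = (z - 5)*(z - 4)*(z)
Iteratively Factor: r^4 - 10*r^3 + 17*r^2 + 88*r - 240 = (r - 4)*(r^3 - 6*r^2 - 7*r + 60) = (r - 5)*(r - 4)*(r^2 - r - 12) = (r - 5)*(r - 4)^2*(r + 3)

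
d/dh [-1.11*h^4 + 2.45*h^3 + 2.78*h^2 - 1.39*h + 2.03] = -4.44*h^3 + 7.35*h^2 + 5.56*h - 1.39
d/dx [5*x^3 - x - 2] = 15*x^2 - 1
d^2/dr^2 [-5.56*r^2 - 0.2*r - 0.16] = -11.1200000000000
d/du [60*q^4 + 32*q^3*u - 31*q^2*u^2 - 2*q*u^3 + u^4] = 32*q^3 - 62*q^2*u - 6*q*u^2 + 4*u^3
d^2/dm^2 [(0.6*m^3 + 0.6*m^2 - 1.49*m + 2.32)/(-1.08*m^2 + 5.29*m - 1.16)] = (7.105427357601e-15*m^4 - 35.457528*m^3 + 10.364832*m^2 + 63.483552*m - 107.36148)/(1.259712*m^6 - 18.510768*m^5 + 94.727556*m^4 - 187.799761*m^3 + 101.744412*m^2 - 21.354672*m + 1.560896)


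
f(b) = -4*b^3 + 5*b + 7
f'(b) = 5 - 12*b^2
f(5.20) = -529.43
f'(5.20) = -319.48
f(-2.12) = 34.51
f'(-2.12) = -48.93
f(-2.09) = 33.07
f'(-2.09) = -47.42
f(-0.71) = 4.88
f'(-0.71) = -1.05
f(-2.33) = 45.95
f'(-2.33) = -60.15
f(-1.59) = 15.13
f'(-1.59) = -25.34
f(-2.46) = 54.25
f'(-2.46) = -67.62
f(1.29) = 4.86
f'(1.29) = -14.97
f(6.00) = -827.00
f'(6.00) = -427.00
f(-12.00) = 6859.00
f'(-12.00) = -1723.00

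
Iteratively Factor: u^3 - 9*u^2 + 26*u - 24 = (u - 2)*(u^2 - 7*u + 12) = (u - 4)*(u - 2)*(u - 3)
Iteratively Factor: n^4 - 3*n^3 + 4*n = (n + 1)*(n^3 - 4*n^2 + 4*n) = n*(n + 1)*(n^2 - 4*n + 4) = n*(n - 2)*(n + 1)*(n - 2)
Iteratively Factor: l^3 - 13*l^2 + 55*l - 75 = (l - 5)*(l^2 - 8*l + 15) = (l - 5)^2*(l - 3)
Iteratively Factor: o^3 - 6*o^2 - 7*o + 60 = (o - 5)*(o^2 - o - 12) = (o - 5)*(o - 4)*(o + 3)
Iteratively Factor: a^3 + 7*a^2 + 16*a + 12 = (a + 2)*(a^2 + 5*a + 6) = (a + 2)*(a + 3)*(a + 2)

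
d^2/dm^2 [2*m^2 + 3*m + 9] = 4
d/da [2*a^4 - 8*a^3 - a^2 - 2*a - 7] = 8*a^3 - 24*a^2 - 2*a - 2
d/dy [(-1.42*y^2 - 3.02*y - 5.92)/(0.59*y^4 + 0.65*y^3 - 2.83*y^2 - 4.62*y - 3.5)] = (1.6756*y^5 + 6.2684*y^4 + 17.8972*y^3 + 9.5578*y^2 - 23.5672*y - 16.7804)/(0.3481*y^8 + 0.767*y^7 - 2.9169*y^6 - 9.1306*y^5 - 2.1271*y^4 + 21.5992*y^3 + 41.1544*y^2 + 32.34*y + 12.25)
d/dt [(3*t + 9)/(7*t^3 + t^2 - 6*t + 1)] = 3*(7*t^3 + t^2 - 6*t - (t + 3)*(21*t^2 + 2*t - 6) + 1)/(7*t^3 + t^2 - 6*t + 1)^2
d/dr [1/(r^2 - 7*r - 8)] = (7 - 2*r)/(-r^2 + 7*r + 8)^2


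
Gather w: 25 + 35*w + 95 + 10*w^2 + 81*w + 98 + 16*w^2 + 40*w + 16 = 26*w^2 + 156*w + 234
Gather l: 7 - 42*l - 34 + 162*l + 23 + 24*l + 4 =144*l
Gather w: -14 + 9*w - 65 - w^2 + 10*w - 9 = -w^2 + 19*w - 88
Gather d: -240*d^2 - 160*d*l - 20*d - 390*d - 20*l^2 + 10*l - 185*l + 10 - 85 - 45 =-240*d^2 + d*(-160*l - 410) - 20*l^2 - 175*l - 120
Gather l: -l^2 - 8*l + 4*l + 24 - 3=-l^2 - 4*l + 21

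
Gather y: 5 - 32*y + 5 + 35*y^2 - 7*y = 35*y^2 - 39*y + 10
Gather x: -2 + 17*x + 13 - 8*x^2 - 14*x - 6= -8*x^2 + 3*x + 5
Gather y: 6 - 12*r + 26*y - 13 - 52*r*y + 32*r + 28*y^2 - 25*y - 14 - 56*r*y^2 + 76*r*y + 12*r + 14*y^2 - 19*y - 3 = 32*r + y^2*(42 - 56*r) + y*(24*r - 18) - 24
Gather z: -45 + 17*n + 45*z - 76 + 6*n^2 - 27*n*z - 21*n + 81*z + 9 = 6*n^2 - 4*n + z*(126 - 27*n) - 112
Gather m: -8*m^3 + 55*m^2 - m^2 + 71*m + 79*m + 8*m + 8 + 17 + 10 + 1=-8*m^3 + 54*m^2 + 158*m + 36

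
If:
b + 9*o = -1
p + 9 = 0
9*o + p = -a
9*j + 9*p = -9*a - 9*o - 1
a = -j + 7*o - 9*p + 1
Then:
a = 365/4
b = 325/4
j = -659/9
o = -329/36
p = -9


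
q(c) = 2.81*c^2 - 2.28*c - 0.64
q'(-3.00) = -19.14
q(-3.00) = 31.49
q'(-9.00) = -52.86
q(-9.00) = 247.49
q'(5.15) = 26.66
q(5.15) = 62.15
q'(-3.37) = -21.22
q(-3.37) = 38.96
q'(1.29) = 4.97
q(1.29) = 1.09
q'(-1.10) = -8.46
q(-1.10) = 5.27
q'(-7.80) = -46.12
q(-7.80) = 188.10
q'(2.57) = 12.16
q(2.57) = 12.06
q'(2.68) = 12.78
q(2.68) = 13.43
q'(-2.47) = -16.16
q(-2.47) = 22.14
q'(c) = 5.62*c - 2.28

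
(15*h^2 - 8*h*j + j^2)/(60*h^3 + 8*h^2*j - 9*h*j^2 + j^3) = (3*h - j)/(12*h^2 + 4*h*j - j^2)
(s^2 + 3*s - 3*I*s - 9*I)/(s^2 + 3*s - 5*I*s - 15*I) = (s - 3*I)/(s - 5*I)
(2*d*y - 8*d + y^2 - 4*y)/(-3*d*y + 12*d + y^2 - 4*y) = (2*d + y)/(-3*d + y)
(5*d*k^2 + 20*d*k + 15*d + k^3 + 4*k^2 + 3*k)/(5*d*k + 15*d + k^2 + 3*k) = k + 1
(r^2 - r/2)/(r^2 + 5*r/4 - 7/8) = 4*r/(4*r + 7)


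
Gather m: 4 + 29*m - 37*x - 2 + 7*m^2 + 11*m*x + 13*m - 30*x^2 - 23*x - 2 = 7*m^2 + m*(11*x + 42) - 30*x^2 - 60*x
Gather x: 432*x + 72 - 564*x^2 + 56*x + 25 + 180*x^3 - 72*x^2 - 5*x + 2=180*x^3 - 636*x^2 + 483*x + 99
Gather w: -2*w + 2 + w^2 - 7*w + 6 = w^2 - 9*w + 8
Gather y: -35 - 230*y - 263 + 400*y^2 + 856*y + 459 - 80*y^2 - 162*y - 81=320*y^2 + 464*y + 80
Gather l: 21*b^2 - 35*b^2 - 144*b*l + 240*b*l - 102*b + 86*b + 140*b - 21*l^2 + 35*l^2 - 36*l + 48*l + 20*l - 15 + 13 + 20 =-14*b^2 + 124*b + 14*l^2 + l*(96*b + 32) + 18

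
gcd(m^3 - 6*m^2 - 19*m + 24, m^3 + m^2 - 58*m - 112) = m - 8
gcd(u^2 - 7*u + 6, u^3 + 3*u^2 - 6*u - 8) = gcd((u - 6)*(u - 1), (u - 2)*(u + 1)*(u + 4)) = 1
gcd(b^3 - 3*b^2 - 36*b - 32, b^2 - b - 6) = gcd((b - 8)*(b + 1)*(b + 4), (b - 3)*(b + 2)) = 1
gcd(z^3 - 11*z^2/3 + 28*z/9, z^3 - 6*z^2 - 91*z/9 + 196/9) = z - 4/3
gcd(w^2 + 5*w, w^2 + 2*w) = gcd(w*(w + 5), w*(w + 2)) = w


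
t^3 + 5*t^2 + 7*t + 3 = (t + 1)^2*(t + 3)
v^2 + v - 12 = (v - 3)*(v + 4)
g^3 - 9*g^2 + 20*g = g*(g - 5)*(g - 4)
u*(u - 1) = u^2 - u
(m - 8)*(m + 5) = m^2 - 3*m - 40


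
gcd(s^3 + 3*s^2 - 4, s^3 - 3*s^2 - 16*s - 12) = s + 2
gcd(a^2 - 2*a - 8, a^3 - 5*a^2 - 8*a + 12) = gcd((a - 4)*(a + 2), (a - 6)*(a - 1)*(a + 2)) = a + 2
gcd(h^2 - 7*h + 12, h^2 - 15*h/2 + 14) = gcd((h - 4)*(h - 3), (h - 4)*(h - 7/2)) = h - 4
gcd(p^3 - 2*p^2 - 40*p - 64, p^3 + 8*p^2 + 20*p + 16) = p^2 + 6*p + 8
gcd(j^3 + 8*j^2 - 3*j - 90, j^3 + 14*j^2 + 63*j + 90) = j^2 + 11*j + 30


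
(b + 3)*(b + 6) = b^2 + 9*b + 18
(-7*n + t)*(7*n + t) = -49*n^2 + t^2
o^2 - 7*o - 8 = (o - 8)*(o + 1)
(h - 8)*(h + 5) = h^2 - 3*h - 40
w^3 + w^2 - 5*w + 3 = (w - 1)^2*(w + 3)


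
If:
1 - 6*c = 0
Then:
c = 1/6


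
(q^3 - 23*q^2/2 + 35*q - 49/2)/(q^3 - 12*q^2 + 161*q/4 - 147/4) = 2*(q - 1)/(2*q - 3)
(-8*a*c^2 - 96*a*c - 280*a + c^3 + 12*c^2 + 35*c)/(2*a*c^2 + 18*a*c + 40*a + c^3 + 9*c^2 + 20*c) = (-8*a*c - 56*a + c^2 + 7*c)/(2*a*c + 8*a + c^2 + 4*c)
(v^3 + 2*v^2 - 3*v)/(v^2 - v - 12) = v*(v - 1)/(v - 4)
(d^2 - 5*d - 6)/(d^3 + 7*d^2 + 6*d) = (d - 6)/(d*(d + 6))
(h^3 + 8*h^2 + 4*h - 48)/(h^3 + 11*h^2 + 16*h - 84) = (h + 4)/(h + 7)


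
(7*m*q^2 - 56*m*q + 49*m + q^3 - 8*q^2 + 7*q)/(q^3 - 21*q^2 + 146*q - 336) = (7*m*q - 7*m + q^2 - q)/(q^2 - 14*q + 48)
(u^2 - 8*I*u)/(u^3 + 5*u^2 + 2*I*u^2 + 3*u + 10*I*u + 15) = u*(u - 8*I)/(u^3 + u^2*(5 + 2*I) + u*(3 + 10*I) + 15)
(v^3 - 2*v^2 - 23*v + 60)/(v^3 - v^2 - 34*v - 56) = (-v^3 + 2*v^2 + 23*v - 60)/(-v^3 + v^2 + 34*v + 56)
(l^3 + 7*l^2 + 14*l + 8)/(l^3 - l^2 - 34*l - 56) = (l + 1)/(l - 7)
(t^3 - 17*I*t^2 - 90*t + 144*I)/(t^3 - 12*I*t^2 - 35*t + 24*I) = (t - 6*I)/(t - I)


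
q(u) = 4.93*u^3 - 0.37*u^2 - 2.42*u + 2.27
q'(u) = 14.79*u^2 - 0.74*u - 2.42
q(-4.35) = -400.01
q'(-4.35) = 280.66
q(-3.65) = -233.56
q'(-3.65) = 197.32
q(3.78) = 254.11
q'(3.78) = 206.11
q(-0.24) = 2.76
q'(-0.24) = -1.39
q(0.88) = 3.21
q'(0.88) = 8.38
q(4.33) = 385.09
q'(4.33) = 271.67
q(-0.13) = 2.57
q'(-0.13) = -2.07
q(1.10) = 5.72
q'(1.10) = 14.66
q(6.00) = 1039.31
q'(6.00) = 525.58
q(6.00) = 1039.31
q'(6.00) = 525.58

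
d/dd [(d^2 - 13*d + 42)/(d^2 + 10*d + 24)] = (23*d^2 - 36*d - 732)/(d^4 + 20*d^3 + 148*d^2 + 480*d + 576)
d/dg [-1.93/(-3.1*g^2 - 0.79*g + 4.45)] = (-11.966*g - 1.5247)/(3.1*g^2 + 0.79*g - 4.45)^2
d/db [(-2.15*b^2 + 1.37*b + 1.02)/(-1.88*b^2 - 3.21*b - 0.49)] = (9.4771*b^2 + 5.9422*b + 2.6029)/(3.5344*b^4 + 12.0696*b^3 + 12.1465*b^2 + 3.1458*b + 0.2401)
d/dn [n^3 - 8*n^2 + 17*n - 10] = 3*n^2 - 16*n + 17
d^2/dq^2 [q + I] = 0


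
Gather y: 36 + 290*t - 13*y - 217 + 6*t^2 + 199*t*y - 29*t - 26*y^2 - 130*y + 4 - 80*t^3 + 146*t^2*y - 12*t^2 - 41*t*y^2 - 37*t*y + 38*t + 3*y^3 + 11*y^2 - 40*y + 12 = -80*t^3 - 6*t^2 + 299*t + 3*y^3 + y^2*(-41*t - 15) + y*(146*t^2 + 162*t - 183) - 165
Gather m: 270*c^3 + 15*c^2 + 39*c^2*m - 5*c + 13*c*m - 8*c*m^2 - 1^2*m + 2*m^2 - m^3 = 270*c^3 + 15*c^2 - 5*c - m^3 + m^2*(2 - 8*c) + m*(39*c^2 + 13*c - 1)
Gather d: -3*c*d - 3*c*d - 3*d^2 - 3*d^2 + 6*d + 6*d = -6*d^2 + d*(12 - 6*c)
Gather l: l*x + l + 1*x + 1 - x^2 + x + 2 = l*(x + 1) - x^2 + 2*x + 3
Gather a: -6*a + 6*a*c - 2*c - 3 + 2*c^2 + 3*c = a*(6*c - 6) + 2*c^2 + c - 3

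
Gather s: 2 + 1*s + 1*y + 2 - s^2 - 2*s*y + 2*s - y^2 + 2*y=-s^2 + s*(3 - 2*y) - y^2 + 3*y + 4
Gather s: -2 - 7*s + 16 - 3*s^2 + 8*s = -3*s^2 + s + 14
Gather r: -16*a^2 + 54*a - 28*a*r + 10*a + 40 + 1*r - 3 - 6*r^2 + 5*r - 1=-16*a^2 + 64*a - 6*r^2 + r*(6 - 28*a) + 36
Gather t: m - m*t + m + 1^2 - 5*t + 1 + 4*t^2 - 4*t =2*m + 4*t^2 + t*(-m - 9) + 2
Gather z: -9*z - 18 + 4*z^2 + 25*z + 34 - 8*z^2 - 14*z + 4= -4*z^2 + 2*z + 20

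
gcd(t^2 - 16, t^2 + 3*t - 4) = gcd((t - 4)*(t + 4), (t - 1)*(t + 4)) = t + 4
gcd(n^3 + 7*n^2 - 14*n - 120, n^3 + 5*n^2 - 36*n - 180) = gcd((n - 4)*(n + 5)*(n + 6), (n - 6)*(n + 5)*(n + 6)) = n^2 + 11*n + 30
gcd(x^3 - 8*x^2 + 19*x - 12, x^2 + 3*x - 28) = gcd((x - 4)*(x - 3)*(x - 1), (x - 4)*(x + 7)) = x - 4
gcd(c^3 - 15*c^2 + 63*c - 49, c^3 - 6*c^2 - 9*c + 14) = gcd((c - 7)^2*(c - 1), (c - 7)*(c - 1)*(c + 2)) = c^2 - 8*c + 7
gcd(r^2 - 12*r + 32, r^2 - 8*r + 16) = r - 4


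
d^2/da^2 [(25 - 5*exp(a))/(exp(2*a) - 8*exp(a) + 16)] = 5*(-exp(2*a) + 4*exp(a) + 24)*exp(a)/(exp(4*a) - 16*exp(3*a) + 96*exp(2*a) - 256*exp(a) + 256)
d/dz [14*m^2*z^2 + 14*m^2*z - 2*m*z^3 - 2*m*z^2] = 2*m*(14*m*z + 7*m - 3*z^2 - 2*z)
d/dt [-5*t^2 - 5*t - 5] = -10*t - 5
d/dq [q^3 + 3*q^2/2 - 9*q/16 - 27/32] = 3*q^2 + 3*q - 9/16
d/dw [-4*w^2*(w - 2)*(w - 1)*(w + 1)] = 4*w*(-5*w^3 + 8*w^2 + 3*w - 4)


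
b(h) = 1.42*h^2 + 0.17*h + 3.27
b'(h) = 2.84*h + 0.17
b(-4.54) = 31.77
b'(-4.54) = -12.72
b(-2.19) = 9.71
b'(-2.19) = -6.05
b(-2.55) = 12.07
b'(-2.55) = -7.07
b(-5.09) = 39.19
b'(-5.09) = -14.29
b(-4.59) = 32.41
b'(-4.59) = -12.87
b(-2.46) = 11.45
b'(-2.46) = -6.82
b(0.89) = 4.55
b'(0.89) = 2.70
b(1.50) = 6.72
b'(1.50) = 4.43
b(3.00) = 16.56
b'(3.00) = 8.69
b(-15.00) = 320.22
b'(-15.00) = -42.43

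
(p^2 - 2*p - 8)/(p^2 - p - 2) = (-p^2 + 2*p + 8)/(-p^2 + p + 2)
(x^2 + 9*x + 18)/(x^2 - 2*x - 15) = (x + 6)/(x - 5)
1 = 1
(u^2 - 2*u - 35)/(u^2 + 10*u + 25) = (u - 7)/(u + 5)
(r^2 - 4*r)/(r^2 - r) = (r - 4)/(r - 1)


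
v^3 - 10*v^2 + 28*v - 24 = (v - 6)*(v - 2)^2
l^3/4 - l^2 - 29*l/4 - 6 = (l/4 + 1/4)*(l - 8)*(l + 3)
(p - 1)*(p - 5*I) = p^2 - p - 5*I*p + 5*I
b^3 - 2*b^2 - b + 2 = (b - 2)*(b - 1)*(b + 1)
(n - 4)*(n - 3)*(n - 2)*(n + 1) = n^4 - 8*n^3 + 17*n^2 + 2*n - 24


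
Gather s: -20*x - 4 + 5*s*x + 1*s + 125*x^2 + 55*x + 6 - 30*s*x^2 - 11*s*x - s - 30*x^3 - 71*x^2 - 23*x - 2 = s*(-30*x^2 - 6*x) - 30*x^3 + 54*x^2 + 12*x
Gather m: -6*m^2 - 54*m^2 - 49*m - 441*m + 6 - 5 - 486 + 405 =-60*m^2 - 490*m - 80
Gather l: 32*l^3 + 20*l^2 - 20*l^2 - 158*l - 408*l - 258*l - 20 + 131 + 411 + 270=32*l^3 - 824*l + 792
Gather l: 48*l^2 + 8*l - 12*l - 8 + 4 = 48*l^2 - 4*l - 4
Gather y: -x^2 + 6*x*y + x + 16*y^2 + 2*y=-x^2 + x + 16*y^2 + y*(6*x + 2)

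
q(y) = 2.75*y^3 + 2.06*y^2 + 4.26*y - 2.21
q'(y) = 8.25*y^2 + 4.12*y + 4.26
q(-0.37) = -3.64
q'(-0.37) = 3.87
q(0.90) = 5.30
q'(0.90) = 14.65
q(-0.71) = -5.18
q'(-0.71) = 5.49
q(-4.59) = -244.30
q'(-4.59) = 159.16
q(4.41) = 292.50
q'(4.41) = 182.88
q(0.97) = 6.37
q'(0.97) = 16.02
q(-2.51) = -43.41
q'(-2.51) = 45.89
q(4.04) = 229.96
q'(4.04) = 155.56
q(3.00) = 103.36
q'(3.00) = 90.87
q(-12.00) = -4508.69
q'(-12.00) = 1142.82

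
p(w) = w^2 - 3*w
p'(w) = 2*w - 3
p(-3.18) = 19.65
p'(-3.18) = -9.36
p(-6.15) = 56.27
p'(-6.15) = -15.30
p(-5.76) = 50.46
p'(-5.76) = -14.52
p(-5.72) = 49.88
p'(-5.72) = -14.44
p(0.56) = -1.37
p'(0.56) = -1.88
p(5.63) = 14.81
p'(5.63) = 8.26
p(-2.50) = 13.75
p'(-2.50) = -8.00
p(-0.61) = 2.20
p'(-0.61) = -4.22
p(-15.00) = 270.00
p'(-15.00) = -33.00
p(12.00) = 108.00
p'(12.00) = 21.00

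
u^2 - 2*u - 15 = (u - 5)*(u + 3)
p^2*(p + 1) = p^3 + p^2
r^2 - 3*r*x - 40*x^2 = (r - 8*x)*(r + 5*x)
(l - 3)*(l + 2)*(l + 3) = l^3 + 2*l^2 - 9*l - 18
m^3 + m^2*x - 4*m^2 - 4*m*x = m*(m - 4)*(m + x)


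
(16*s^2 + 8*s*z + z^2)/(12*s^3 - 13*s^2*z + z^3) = (4*s + z)/(3*s^2 - 4*s*z + z^2)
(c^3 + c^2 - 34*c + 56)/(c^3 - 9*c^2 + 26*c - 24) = (c + 7)/(c - 3)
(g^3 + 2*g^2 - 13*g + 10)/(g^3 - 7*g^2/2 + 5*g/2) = 2*(g^2 + 3*g - 10)/(g*(2*g - 5))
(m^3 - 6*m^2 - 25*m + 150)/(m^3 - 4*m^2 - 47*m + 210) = (m + 5)/(m + 7)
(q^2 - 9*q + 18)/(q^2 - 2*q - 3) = (q - 6)/(q + 1)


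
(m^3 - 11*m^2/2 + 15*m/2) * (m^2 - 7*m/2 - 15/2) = m^5 - 9*m^4 + 77*m^3/4 + 15*m^2 - 225*m/4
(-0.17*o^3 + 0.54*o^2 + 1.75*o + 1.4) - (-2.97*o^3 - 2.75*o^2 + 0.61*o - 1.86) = 2.8*o^3 + 3.29*o^2 + 1.14*o + 3.26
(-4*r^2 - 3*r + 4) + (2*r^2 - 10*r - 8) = -2*r^2 - 13*r - 4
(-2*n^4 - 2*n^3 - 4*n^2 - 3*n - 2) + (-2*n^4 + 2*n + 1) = -4*n^4 - 2*n^3 - 4*n^2 - n - 1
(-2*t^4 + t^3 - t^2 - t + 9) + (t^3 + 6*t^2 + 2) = -2*t^4 + 2*t^3 + 5*t^2 - t + 11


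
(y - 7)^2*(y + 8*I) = y^3 - 14*y^2 + 8*I*y^2 + 49*y - 112*I*y + 392*I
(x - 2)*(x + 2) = x^2 - 4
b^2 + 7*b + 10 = (b + 2)*(b + 5)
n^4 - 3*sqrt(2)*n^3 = n^3*(n - 3*sqrt(2))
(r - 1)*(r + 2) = r^2 + r - 2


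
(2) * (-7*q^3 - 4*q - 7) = -14*q^3 - 8*q - 14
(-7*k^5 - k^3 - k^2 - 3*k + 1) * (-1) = 7*k^5 + k^3 + k^2 + 3*k - 1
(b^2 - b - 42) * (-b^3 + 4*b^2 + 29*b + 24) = -b^5 + 5*b^4 + 67*b^3 - 173*b^2 - 1242*b - 1008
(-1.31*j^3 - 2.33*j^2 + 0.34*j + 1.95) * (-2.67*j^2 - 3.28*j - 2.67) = 3.4977*j^5 + 10.5179*j^4 + 10.2323*j^3 - 0.1006*j^2 - 7.3038*j - 5.2065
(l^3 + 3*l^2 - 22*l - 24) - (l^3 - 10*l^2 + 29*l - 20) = 13*l^2 - 51*l - 4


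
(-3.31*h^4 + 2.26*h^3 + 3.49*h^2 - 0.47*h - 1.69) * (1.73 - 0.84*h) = 2.7804*h^5 - 7.6247*h^4 + 0.9782*h^3 + 6.4325*h^2 + 0.6065*h - 2.9237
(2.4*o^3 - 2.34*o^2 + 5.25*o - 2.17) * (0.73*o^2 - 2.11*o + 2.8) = 1.752*o^5 - 6.7722*o^4 + 15.4899*o^3 - 19.2136*o^2 + 19.2787*o - 6.076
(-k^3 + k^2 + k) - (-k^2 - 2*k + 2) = -k^3 + 2*k^2 + 3*k - 2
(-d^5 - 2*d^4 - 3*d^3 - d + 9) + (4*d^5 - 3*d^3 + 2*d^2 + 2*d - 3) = 3*d^5 - 2*d^4 - 6*d^3 + 2*d^2 + d + 6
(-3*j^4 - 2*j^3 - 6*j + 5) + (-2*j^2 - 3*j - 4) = -3*j^4 - 2*j^3 - 2*j^2 - 9*j + 1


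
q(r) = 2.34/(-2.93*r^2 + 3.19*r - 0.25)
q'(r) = 2.34*(5.86*r - 3.19)/(-2.93*r^2 + 3.19*r - 0.25)^2 = (13.7124*r - 7.4646)/(2.93*r^2 - 3.19*r + 0.25)^2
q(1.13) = -6.05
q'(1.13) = 53.72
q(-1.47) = -0.21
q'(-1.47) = -0.22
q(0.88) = 8.12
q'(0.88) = 55.41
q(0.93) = 12.82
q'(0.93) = 158.69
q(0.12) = 25.83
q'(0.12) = -708.80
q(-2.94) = -0.07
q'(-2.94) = -0.04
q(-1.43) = -0.22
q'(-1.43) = -0.23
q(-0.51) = -0.89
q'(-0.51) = -2.08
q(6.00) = -0.03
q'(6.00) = 0.01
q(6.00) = -0.03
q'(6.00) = 0.01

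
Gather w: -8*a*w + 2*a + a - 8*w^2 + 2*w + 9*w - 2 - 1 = 3*a - 8*w^2 + w*(11 - 8*a) - 3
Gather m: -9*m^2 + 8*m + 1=-9*m^2 + 8*m + 1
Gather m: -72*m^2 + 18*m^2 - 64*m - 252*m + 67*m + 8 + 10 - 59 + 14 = -54*m^2 - 249*m - 27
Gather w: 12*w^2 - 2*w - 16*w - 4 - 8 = 12*w^2 - 18*w - 12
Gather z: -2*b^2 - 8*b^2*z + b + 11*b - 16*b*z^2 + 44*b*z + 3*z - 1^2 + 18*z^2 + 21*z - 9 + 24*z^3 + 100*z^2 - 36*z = -2*b^2 + 12*b + 24*z^3 + z^2*(118 - 16*b) + z*(-8*b^2 + 44*b - 12) - 10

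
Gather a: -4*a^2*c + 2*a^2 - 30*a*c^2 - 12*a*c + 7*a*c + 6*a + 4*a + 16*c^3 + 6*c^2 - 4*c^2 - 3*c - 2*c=a^2*(2 - 4*c) + a*(-30*c^2 - 5*c + 10) + 16*c^3 + 2*c^2 - 5*c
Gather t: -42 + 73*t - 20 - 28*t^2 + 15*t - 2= -28*t^2 + 88*t - 64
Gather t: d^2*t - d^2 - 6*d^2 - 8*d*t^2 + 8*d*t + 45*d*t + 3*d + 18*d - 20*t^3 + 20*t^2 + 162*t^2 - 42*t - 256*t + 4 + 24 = -7*d^2 + 21*d - 20*t^3 + t^2*(182 - 8*d) + t*(d^2 + 53*d - 298) + 28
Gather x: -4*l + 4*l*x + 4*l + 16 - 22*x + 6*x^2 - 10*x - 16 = 6*x^2 + x*(4*l - 32)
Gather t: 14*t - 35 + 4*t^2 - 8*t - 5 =4*t^2 + 6*t - 40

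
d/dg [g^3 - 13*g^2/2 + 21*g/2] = 3*g^2 - 13*g + 21/2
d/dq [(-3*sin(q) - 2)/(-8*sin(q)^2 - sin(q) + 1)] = (-32*sin(q) + 12*cos(2*q) - 17)*cos(q)/(8*sin(q)^2 + sin(q) - 1)^2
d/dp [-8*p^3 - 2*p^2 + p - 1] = -24*p^2 - 4*p + 1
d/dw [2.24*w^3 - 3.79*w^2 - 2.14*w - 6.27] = 6.72*w^2 - 7.58*w - 2.14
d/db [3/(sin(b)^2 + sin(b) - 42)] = -3*(2*sin(b) + 1)*cos(b)/(sin(b)^2 + sin(b) - 42)^2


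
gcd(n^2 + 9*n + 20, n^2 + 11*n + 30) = n + 5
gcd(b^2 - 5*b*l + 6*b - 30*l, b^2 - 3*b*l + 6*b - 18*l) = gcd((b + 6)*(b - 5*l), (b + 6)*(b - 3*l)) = b + 6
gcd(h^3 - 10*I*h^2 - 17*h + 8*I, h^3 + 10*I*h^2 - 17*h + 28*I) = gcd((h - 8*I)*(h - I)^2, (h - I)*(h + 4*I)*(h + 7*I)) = h - I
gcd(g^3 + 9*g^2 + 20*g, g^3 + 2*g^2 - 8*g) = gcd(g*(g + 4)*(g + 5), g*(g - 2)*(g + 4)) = g^2 + 4*g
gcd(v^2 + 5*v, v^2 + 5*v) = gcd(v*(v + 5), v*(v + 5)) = v^2 + 5*v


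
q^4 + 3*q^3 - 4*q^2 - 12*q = q*(q - 2)*(q + 2)*(q + 3)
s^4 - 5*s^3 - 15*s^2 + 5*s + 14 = (s - 7)*(s - 1)*(s + 1)*(s + 2)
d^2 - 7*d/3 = d*(d - 7/3)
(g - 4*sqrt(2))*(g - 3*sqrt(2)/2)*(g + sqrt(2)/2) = g^3 - 5*sqrt(2)*g^2 + 13*g/2 + 6*sqrt(2)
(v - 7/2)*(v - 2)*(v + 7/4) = v^3 - 15*v^2/4 - 21*v/8 + 49/4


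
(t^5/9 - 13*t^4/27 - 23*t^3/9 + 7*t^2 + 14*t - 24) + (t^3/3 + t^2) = t^5/9 - 13*t^4/27 - 20*t^3/9 + 8*t^2 + 14*t - 24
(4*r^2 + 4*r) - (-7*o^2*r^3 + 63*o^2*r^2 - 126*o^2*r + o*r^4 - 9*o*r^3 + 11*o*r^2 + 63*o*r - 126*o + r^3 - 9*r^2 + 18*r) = 7*o^2*r^3 - 63*o^2*r^2 + 126*o^2*r - o*r^4 + 9*o*r^3 - 11*o*r^2 - 63*o*r + 126*o - r^3 + 13*r^2 - 14*r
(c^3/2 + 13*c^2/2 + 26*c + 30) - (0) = c^3/2 + 13*c^2/2 + 26*c + 30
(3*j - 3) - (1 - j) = 4*j - 4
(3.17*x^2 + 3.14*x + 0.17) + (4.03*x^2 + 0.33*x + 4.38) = 7.2*x^2 + 3.47*x + 4.55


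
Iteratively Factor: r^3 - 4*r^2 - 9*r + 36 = (r + 3)*(r^2 - 7*r + 12) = (r - 3)*(r + 3)*(r - 4)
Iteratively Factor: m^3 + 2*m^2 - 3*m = (m)*(m^2 + 2*m - 3) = m*(m - 1)*(m + 3)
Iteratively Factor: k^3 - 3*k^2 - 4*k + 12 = (k - 2)*(k^2 - k - 6) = (k - 2)*(k + 2)*(k - 3)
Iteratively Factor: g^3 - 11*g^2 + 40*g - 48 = (g - 3)*(g^2 - 8*g + 16) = (g - 4)*(g - 3)*(g - 4)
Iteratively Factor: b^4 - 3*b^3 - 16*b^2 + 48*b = (b - 4)*(b^3 + b^2 - 12*b) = (b - 4)*(b - 3)*(b^2 + 4*b) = b*(b - 4)*(b - 3)*(b + 4)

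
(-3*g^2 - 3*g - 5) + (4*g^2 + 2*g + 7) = g^2 - g + 2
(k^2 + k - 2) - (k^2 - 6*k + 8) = 7*k - 10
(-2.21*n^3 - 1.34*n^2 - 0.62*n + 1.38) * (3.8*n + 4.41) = -8.398*n^4 - 14.8381*n^3 - 8.2654*n^2 + 2.5098*n + 6.0858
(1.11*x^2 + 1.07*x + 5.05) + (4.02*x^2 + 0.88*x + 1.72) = 5.13*x^2 + 1.95*x + 6.77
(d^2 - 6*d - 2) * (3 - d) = -d^3 + 9*d^2 - 16*d - 6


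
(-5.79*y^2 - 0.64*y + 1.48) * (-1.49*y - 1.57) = 8.6271*y^3 + 10.0439*y^2 - 1.2004*y - 2.3236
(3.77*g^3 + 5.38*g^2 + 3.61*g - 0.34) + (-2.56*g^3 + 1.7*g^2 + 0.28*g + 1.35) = 1.21*g^3 + 7.08*g^2 + 3.89*g + 1.01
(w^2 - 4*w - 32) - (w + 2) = w^2 - 5*w - 34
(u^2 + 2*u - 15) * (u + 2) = u^3 + 4*u^2 - 11*u - 30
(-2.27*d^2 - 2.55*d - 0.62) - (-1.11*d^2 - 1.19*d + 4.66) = -1.16*d^2 - 1.36*d - 5.28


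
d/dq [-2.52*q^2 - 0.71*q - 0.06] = -5.04*q - 0.71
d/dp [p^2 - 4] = 2*p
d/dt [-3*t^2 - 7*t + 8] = -6*t - 7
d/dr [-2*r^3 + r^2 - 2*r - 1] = -6*r^2 + 2*r - 2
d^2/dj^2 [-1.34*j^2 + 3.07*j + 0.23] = -2.68000000000000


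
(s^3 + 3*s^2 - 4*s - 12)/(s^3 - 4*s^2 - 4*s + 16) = (s + 3)/(s - 4)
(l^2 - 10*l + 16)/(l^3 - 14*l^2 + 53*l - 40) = (l - 2)/(l^2 - 6*l + 5)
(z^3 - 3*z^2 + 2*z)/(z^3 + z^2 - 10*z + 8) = z/(z + 4)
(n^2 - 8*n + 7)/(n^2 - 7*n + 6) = (n - 7)/(n - 6)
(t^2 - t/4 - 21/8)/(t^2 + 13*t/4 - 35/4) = (t + 3/2)/(t + 5)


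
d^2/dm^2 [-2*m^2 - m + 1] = -4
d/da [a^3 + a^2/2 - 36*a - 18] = 3*a^2 + a - 36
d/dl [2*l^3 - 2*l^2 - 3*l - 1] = 6*l^2 - 4*l - 3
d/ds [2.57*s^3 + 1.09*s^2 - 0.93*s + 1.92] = 7.71*s^2 + 2.18*s - 0.93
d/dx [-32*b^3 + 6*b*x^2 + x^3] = 3*x*(4*b + x)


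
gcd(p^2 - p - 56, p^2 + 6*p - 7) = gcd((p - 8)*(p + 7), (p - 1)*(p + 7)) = p + 7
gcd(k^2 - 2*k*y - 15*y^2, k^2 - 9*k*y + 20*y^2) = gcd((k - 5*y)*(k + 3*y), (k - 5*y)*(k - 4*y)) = -k + 5*y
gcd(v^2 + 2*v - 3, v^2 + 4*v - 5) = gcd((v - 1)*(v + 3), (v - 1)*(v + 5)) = v - 1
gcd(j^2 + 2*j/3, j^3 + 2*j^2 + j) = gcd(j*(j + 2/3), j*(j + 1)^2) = j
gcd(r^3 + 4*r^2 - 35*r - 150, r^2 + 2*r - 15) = r + 5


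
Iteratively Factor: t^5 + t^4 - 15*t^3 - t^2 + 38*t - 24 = (t + 4)*(t^4 - 3*t^3 - 3*t^2 + 11*t - 6) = (t - 1)*(t + 4)*(t^3 - 2*t^2 - 5*t + 6) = (t - 3)*(t - 1)*(t + 4)*(t^2 + t - 2) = (t - 3)*(t - 1)^2*(t + 4)*(t + 2)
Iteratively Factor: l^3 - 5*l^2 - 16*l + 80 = (l + 4)*(l^2 - 9*l + 20) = (l - 5)*(l + 4)*(l - 4)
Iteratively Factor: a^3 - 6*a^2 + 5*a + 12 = (a - 4)*(a^2 - 2*a - 3) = (a - 4)*(a + 1)*(a - 3)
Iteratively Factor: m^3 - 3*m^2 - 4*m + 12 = (m + 2)*(m^2 - 5*m + 6) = (m - 2)*(m + 2)*(m - 3)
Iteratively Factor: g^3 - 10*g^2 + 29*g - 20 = (g - 5)*(g^2 - 5*g + 4) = (g - 5)*(g - 1)*(g - 4)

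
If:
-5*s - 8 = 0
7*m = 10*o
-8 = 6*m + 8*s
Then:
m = 4/5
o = 14/25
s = -8/5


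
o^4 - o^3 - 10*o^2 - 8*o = o*(o - 4)*(o + 1)*(o + 2)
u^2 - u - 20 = (u - 5)*(u + 4)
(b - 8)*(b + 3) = b^2 - 5*b - 24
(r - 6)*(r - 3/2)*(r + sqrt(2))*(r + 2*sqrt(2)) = r^4 - 15*r^3/2 + 3*sqrt(2)*r^3 - 45*sqrt(2)*r^2/2 + 13*r^2 - 30*r + 27*sqrt(2)*r + 36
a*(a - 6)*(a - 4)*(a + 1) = a^4 - 9*a^3 + 14*a^2 + 24*a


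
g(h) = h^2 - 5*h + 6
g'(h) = 2*h - 5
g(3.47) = 0.69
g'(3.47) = 1.94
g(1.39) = 0.98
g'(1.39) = -2.22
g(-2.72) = 27.00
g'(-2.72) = -10.44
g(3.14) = 0.16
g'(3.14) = 1.28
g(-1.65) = 16.97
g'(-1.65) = -8.30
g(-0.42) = 8.28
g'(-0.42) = -5.84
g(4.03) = 2.09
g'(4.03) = 3.06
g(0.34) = 4.42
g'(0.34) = -4.32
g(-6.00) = 72.00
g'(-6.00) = -17.00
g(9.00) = 42.00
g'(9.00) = 13.00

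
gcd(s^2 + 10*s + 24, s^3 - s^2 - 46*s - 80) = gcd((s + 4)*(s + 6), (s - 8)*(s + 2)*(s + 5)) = 1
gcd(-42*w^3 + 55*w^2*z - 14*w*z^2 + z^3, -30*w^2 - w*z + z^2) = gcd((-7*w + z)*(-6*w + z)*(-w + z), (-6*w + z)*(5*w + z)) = -6*w + z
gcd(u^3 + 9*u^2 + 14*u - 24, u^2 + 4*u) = u + 4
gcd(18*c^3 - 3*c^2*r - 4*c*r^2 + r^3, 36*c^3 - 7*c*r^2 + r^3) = -6*c^2 - c*r + r^2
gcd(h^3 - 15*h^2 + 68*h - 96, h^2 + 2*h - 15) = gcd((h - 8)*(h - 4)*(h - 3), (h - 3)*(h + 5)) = h - 3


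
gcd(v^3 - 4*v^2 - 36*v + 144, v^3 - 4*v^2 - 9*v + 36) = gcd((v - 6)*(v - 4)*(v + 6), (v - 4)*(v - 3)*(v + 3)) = v - 4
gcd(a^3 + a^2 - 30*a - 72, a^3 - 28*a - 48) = a^2 - 2*a - 24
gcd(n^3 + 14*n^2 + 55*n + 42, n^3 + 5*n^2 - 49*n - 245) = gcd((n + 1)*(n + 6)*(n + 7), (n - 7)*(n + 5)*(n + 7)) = n + 7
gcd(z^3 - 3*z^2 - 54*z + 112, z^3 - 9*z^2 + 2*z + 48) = z - 8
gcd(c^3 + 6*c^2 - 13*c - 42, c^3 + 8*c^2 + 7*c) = c + 7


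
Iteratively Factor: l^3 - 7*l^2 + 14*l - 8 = (l - 4)*(l^2 - 3*l + 2) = (l - 4)*(l - 2)*(l - 1)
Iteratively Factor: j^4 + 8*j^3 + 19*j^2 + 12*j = (j + 1)*(j^3 + 7*j^2 + 12*j) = j*(j + 1)*(j^2 + 7*j + 12) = j*(j + 1)*(j + 4)*(j + 3)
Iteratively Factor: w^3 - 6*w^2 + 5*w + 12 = (w - 4)*(w^2 - 2*w - 3) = (w - 4)*(w + 1)*(w - 3)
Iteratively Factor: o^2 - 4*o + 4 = (o - 2)*(o - 2)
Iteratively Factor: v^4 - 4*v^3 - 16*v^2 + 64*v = (v - 4)*(v^3 - 16*v) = (v - 4)^2*(v^2 + 4*v) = (v - 4)^2*(v + 4)*(v)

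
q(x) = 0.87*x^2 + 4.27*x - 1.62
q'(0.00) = 4.27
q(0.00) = -1.62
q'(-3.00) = -0.95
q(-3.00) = -6.60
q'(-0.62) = 3.19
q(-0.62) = -3.93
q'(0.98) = 5.98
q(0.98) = 3.40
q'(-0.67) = 3.10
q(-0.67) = -4.09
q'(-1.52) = 1.63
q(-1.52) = -6.10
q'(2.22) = 8.13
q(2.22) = 12.15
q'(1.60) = 7.05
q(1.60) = 7.44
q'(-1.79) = 1.16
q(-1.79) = -6.48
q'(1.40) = 6.71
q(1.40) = 6.06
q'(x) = 1.74*x + 4.27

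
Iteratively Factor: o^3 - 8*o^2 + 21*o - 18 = (o - 3)*(o^2 - 5*o + 6) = (o - 3)^2*(o - 2)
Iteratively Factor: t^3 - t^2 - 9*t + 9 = (t - 1)*(t^2 - 9) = (t - 1)*(t + 3)*(t - 3)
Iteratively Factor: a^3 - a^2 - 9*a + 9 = (a - 1)*(a^2 - 9) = (a - 3)*(a - 1)*(a + 3)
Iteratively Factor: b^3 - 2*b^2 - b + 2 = (b - 2)*(b^2 - 1) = (b - 2)*(b - 1)*(b + 1)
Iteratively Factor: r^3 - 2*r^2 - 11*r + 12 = (r - 1)*(r^2 - r - 12) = (r - 1)*(r + 3)*(r - 4)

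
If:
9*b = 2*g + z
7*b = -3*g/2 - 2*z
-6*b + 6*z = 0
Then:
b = 0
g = 0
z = 0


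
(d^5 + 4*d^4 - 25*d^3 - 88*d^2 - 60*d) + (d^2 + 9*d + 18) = d^5 + 4*d^4 - 25*d^3 - 87*d^2 - 51*d + 18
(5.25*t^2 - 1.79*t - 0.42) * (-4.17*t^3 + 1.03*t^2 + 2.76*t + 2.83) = -21.8925*t^5 + 12.8718*t^4 + 14.3977*t^3 + 9.4845*t^2 - 6.2249*t - 1.1886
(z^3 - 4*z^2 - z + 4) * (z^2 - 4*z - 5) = z^5 - 8*z^4 + 10*z^3 + 28*z^2 - 11*z - 20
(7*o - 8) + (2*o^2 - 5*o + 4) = 2*o^2 + 2*o - 4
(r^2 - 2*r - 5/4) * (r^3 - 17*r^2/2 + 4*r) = r^5 - 21*r^4/2 + 79*r^3/4 + 21*r^2/8 - 5*r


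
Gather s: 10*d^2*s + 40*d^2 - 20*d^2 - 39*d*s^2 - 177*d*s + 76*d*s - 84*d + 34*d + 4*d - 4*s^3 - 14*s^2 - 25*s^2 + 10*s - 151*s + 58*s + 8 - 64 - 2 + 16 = 20*d^2 - 46*d - 4*s^3 + s^2*(-39*d - 39) + s*(10*d^2 - 101*d - 83) - 42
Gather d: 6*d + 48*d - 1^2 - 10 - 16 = 54*d - 27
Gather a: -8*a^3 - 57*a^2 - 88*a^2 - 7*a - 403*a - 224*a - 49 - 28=-8*a^3 - 145*a^2 - 634*a - 77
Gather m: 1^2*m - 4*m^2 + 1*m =-4*m^2 + 2*m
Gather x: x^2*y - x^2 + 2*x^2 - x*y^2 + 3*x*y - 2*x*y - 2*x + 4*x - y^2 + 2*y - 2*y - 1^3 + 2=x^2*(y + 1) + x*(-y^2 + y + 2) - y^2 + 1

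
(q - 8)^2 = q^2 - 16*q + 64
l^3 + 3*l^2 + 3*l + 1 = (l + 1)^3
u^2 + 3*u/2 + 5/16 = (u + 1/4)*(u + 5/4)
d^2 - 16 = (d - 4)*(d + 4)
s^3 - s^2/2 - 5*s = s*(s - 5/2)*(s + 2)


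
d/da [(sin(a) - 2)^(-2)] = -2*cos(a)/(sin(a) - 2)^3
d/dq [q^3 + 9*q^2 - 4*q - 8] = 3*q^2 + 18*q - 4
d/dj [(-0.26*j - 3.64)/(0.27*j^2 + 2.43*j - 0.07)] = (0.0702*j^2 + 1.9656*j + 8.8634)/(0.0729*j^4 + 1.3122*j^3 + 5.8671*j^2 - 0.3402*j + 0.0049)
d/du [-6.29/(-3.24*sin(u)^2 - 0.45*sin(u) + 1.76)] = -(40.7592*sin(u) + 2.8305)*cos(u)/(3.24*sin(u)^2 + 0.45*sin(u) - 1.76)^2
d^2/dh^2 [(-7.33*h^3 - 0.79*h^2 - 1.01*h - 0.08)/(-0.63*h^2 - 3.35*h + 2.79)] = (-3.5527136788005e-15*h^5 - 5.6843418860808e-14*h^4 + 187.75688*h^3 - 402.53706*h^2 + 354.00942*h + 33.25564)/(0.250047*h^6 + 3.988845*h^5 + 17.888472*h^4 + 2.265605*h^3 - 79.220376*h^2 + 78.230205*h - 21.717639)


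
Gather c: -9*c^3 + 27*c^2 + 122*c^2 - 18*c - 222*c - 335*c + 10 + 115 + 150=-9*c^3 + 149*c^2 - 575*c + 275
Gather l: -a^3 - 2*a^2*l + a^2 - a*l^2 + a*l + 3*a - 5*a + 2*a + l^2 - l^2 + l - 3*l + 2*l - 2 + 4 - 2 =-a^3 + a^2 - a*l^2 + l*(-2*a^2 + a)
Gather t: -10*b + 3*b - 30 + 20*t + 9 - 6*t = -7*b + 14*t - 21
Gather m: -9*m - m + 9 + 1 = 10 - 10*m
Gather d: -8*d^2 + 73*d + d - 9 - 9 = -8*d^2 + 74*d - 18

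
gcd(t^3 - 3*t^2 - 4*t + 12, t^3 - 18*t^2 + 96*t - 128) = t - 2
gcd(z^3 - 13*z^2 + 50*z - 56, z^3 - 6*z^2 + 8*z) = z^2 - 6*z + 8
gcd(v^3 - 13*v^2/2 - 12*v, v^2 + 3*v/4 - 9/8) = v + 3/2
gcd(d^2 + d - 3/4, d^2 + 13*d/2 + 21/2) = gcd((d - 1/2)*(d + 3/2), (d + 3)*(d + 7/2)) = 1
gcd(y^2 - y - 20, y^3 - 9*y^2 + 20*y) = y - 5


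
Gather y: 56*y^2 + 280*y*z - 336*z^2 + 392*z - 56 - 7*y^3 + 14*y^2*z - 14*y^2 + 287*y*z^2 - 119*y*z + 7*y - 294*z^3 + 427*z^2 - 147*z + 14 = -7*y^3 + y^2*(14*z + 42) + y*(287*z^2 + 161*z + 7) - 294*z^3 + 91*z^2 + 245*z - 42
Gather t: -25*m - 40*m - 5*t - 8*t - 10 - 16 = -65*m - 13*t - 26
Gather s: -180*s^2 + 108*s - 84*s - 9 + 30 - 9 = -180*s^2 + 24*s + 12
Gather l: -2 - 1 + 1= -2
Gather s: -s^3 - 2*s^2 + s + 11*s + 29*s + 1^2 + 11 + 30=-s^3 - 2*s^2 + 41*s + 42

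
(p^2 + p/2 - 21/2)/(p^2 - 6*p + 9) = (p + 7/2)/(p - 3)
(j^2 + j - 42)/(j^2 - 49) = (j - 6)/(j - 7)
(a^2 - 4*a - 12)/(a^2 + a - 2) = (a - 6)/(a - 1)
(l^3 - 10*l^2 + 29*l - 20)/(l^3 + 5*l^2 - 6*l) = (l^2 - 9*l + 20)/(l*(l + 6))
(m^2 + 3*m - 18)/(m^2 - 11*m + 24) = (m + 6)/(m - 8)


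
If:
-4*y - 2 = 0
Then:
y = -1/2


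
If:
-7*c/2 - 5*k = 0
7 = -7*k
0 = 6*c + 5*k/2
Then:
No Solution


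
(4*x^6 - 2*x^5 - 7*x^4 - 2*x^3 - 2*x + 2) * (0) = 0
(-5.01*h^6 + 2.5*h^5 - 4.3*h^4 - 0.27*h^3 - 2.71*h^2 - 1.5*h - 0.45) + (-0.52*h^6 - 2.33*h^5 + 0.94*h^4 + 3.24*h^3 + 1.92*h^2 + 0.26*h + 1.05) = -5.53*h^6 + 0.17*h^5 - 3.36*h^4 + 2.97*h^3 - 0.79*h^2 - 1.24*h + 0.6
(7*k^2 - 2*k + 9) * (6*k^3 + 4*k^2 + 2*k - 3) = 42*k^5 + 16*k^4 + 60*k^3 + 11*k^2 + 24*k - 27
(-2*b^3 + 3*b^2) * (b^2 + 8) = -2*b^5 + 3*b^4 - 16*b^3 + 24*b^2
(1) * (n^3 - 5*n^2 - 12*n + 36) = n^3 - 5*n^2 - 12*n + 36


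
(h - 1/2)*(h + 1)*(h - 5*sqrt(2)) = h^3 - 5*sqrt(2)*h^2 + h^2/2 - 5*sqrt(2)*h/2 - h/2 + 5*sqrt(2)/2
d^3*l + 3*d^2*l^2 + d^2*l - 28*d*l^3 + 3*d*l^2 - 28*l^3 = (d - 4*l)*(d + 7*l)*(d*l + l)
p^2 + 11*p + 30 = (p + 5)*(p + 6)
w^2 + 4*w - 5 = (w - 1)*(w + 5)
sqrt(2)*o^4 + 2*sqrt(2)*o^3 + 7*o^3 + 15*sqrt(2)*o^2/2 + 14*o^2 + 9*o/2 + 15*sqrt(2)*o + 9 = (o + 2)*(o + 3*sqrt(2)/2)^2*(sqrt(2)*o + 1)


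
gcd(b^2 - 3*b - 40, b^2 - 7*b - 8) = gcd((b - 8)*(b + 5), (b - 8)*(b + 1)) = b - 8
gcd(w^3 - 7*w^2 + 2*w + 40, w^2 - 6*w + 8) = w - 4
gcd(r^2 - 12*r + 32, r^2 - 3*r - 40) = r - 8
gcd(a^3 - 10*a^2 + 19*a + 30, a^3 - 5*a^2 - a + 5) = a^2 - 4*a - 5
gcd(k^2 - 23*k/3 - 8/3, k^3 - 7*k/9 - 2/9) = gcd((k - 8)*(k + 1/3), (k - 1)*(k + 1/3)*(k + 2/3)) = k + 1/3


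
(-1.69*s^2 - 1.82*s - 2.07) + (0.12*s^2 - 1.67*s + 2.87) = -1.57*s^2 - 3.49*s + 0.8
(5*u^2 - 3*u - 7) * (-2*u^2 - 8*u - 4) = -10*u^4 - 34*u^3 + 18*u^2 + 68*u + 28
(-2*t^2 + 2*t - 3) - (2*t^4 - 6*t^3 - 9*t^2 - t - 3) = -2*t^4 + 6*t^3 + 7*t^2 + 3*t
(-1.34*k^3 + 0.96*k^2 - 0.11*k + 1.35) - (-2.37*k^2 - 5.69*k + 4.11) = -1.34*k^3 + 3.33*k^2 + 5.58*k - 2.76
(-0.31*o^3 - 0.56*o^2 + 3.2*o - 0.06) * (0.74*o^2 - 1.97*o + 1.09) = -0.2294*o^5 + 0.1963*o^4 + 3.1333*o^3 - 6.9588*o^2 + 3.6062*o - 0.0654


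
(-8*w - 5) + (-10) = -8*w - 15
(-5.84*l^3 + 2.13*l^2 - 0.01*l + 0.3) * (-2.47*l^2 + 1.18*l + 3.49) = 14.4248*l^5 - 12.1523*l^4 - 17.8435*l^3 + 6.6809*l^2 + 0.3191*l + 1.047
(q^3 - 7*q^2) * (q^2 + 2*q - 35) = q^5 - 5*q^4 - 49*q^3 + 245*q^2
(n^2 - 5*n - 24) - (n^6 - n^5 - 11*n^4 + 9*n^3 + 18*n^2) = -n^6 + n^5 + 11*n^4 - 9*n^3 - 17*n^2 - 5*n - 24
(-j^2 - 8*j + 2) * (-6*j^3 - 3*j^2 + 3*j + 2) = 6*j^5 + 51*j^4 + 9*j^3 - 32*j^2 - 10*j + 4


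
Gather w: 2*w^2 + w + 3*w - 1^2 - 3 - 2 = 2*w^2 + 4*w - 6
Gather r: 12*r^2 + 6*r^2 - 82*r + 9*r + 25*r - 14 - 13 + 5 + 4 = 18*r^2 - 48*r - 18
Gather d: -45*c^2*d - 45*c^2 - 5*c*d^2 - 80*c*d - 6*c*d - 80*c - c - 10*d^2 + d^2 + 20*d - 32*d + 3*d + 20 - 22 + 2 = -45*c^2 - 81*c + d^2*(-5*c - 9) + d*(-45*c^2 - 86*c - 9)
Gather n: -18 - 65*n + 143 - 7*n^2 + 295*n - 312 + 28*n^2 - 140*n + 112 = 21*n^2 + 90*n - 75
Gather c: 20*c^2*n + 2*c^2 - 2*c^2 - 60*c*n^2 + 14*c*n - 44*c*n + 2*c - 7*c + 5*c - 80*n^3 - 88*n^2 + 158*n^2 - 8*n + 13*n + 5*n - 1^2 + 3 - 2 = 20*c^2*n + c*(-60*n^2 - 30*n) - 80*n^3 + 70*n^2 + 10*n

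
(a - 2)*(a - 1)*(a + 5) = a^3 + 2*a^2 - 13*a + 10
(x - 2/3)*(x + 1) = x^2 + x/3 - 2/3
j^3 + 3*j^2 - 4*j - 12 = (j - 2)*(j + 2)*(j + 3)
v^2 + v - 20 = (v - 4)*(v + 5)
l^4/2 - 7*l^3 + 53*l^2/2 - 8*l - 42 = (l/2 + 1/2)*(l - 7)*(l - 6)*(l - 2)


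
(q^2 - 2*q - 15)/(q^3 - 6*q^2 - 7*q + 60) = 1/(q - 4)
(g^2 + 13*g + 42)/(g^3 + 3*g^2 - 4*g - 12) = (g^2 + 13*g + 42)/(g^3 + 3*g^2 - 4*g - 12)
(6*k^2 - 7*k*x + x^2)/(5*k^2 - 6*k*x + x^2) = (-6*k + x)/(-5*k + x)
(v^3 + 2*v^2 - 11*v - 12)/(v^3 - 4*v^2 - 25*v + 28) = (v^2 - 2*v - 3)/(v^2 - 8*v + 7)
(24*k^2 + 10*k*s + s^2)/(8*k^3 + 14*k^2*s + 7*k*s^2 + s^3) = (6*k + s)/(2*k^2 + 3*k*s + s^2)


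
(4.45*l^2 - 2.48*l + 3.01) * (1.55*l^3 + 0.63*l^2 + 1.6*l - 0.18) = 6.8975*l^5 - 1.0405*l^4 + 10.2231*l^3 - 2.8727*l^2 + 5.2624*l - 0.5418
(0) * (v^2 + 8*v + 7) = 0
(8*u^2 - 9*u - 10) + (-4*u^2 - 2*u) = 4*u^2 - 11*u - 10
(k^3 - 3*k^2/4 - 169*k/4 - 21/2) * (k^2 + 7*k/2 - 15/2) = k^5 + 11*k^4/4 - 419*k^3/8 - 611*k^2/4 + 2241*k/8 + 315/4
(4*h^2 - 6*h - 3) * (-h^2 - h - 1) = -4*h^4 + 2*h^3 + 5*h^2 + 9*h + 3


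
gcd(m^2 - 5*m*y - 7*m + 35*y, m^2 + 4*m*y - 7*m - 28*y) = m - 7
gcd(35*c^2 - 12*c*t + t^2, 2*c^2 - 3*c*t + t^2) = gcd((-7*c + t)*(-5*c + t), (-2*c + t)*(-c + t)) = 1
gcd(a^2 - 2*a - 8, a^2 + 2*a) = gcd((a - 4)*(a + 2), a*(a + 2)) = a + 2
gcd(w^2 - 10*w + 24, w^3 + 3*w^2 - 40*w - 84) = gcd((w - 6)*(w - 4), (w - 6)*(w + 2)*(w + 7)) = w - 6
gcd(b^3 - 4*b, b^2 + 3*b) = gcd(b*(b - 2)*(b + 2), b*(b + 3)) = b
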